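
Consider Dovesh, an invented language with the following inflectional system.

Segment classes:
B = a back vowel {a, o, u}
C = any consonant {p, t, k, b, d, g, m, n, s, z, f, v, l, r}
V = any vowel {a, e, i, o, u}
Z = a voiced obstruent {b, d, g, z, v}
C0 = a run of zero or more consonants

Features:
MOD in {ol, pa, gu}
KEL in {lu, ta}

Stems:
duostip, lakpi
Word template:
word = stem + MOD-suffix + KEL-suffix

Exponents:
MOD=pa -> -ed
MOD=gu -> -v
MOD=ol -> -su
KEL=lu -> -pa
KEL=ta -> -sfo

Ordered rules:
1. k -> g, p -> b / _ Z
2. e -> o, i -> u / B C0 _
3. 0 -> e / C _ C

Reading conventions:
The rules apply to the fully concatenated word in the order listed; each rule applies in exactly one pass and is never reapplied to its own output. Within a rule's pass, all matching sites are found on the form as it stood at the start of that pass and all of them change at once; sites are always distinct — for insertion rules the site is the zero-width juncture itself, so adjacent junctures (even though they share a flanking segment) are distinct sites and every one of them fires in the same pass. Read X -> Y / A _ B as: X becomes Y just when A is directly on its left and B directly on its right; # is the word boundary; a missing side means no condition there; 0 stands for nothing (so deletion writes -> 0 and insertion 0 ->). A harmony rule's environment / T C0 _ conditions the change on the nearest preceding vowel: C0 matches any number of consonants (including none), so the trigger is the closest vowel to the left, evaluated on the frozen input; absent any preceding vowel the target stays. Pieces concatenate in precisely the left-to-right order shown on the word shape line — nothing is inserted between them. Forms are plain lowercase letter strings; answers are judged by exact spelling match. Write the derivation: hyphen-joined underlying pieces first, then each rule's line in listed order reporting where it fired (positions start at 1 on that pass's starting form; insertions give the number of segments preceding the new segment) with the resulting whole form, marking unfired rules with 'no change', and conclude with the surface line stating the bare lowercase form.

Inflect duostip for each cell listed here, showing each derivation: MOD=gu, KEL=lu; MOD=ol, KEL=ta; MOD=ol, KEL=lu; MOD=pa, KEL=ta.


cell MOD=gu, KEL=lu:
underlying: duostip-v-pa
1. k -> g, p -> b / _ Z: fires at position(s) 7: duostibvpa
2. e -> o, i -> u / B C0 _: fires at position(s) 6: duostubvpa
3. 0 -> e / C _ C: inserts after position(s) 4, 7, 8: duosetubevepa
surface: duosetubevepa

cell MOD=ol, KEL=ta:
underlying: duostip-su-sfo
1. k -> g, p -> b / _ Z: no change
2. e -> o, i -> u / B C0 _: fires at position(s) 6: duostupsusfo
3. 0 -> e / C _ C: inserts after position(s) 4, 7, 10: duosetupesusefo
surface: duosetupesusefo

cell MOD=ol, KEL=lu:
underlying: duostip-su-pa
1. k -> g, p -> b / _ Z: no change
2. e -> o, i -> u / B C0 _: fires at position(s) 6: duostupsupa
3. 0 -> e / C _ C: inserts after position(s) 4, 7: duosetupesupa
surface: duosetupesupa

cell MOD=pa, KEL=ta:
underlying: duostip-ed-sfo
1. k -> g, p -> b / _ Z: no change
2. e -> o, i -> u / B C0 _: fires at position(s) 6: duostupedsfo
3. 0 -> e / C _ C: inserts after position(s) 4, 9, 10: duosetupedesefo
surface: duosetupedesefo


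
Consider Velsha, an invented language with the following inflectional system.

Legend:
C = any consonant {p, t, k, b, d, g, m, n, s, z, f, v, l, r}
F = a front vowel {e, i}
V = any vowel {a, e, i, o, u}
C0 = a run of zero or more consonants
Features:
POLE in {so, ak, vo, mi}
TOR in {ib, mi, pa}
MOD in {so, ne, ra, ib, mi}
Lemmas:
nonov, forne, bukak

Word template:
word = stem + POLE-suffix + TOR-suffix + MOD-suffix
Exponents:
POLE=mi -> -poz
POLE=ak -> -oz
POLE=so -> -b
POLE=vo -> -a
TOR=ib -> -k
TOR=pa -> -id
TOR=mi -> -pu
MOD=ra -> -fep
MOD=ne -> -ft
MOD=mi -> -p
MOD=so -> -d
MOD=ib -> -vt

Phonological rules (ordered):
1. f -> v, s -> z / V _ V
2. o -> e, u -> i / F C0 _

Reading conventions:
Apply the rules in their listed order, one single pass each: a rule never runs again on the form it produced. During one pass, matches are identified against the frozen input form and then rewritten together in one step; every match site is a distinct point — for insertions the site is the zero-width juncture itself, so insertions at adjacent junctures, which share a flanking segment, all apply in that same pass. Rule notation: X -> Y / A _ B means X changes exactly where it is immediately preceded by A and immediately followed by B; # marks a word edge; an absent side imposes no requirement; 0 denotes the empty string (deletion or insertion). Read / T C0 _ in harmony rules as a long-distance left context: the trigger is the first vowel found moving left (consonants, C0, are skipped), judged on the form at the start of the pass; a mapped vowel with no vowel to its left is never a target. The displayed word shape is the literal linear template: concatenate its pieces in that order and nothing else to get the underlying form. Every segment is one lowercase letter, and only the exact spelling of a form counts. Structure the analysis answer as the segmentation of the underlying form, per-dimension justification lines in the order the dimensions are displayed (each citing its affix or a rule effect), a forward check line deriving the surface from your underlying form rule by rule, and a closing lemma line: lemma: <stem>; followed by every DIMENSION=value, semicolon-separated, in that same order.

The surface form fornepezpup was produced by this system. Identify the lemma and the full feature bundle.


underlying: forne-poz-pu-p
POLE=mi - signalled by the affix -poz
TOR=mi - signalled by the affix -pu
MOD=mi - signalled by the affix -p
check: fornepozpup -> fornepozpup -> fornepezpup
lemma: forne; POLE=mi; TOR=mi; MOD=mi


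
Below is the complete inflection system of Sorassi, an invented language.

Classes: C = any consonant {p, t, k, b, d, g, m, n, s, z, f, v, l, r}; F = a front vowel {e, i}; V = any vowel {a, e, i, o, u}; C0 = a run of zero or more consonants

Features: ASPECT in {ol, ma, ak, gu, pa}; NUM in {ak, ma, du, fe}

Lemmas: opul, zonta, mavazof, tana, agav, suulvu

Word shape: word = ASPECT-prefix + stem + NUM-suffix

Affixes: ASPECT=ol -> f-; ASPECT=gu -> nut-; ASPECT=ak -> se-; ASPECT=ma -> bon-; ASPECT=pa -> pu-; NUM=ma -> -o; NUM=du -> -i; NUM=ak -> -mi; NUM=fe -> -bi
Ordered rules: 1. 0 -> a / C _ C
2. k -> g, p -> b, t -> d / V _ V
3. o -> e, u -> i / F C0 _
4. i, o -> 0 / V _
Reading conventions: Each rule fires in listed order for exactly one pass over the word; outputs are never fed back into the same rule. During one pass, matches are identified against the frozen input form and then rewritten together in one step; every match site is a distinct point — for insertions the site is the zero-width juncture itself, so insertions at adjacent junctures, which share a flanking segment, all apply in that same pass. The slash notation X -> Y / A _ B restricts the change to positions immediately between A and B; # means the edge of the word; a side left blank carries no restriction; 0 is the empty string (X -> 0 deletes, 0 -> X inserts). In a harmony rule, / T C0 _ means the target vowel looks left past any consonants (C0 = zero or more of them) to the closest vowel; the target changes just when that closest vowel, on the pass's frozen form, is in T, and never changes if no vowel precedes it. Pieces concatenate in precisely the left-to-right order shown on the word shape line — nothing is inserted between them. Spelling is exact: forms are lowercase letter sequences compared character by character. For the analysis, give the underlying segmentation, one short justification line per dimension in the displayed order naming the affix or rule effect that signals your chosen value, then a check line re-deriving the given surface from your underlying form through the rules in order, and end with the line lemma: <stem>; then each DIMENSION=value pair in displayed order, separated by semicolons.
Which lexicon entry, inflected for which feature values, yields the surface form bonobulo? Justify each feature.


underlying: bon-opul-o
ASPECT=ma - signalled by the affix bon-
NUM=ma - signalled by the affix -o
check: bonopulo -> bonopulo -> bonobulo -> bonobulo -> bonobulo
lemma: opul; ASPECT=ma; NUM=ma


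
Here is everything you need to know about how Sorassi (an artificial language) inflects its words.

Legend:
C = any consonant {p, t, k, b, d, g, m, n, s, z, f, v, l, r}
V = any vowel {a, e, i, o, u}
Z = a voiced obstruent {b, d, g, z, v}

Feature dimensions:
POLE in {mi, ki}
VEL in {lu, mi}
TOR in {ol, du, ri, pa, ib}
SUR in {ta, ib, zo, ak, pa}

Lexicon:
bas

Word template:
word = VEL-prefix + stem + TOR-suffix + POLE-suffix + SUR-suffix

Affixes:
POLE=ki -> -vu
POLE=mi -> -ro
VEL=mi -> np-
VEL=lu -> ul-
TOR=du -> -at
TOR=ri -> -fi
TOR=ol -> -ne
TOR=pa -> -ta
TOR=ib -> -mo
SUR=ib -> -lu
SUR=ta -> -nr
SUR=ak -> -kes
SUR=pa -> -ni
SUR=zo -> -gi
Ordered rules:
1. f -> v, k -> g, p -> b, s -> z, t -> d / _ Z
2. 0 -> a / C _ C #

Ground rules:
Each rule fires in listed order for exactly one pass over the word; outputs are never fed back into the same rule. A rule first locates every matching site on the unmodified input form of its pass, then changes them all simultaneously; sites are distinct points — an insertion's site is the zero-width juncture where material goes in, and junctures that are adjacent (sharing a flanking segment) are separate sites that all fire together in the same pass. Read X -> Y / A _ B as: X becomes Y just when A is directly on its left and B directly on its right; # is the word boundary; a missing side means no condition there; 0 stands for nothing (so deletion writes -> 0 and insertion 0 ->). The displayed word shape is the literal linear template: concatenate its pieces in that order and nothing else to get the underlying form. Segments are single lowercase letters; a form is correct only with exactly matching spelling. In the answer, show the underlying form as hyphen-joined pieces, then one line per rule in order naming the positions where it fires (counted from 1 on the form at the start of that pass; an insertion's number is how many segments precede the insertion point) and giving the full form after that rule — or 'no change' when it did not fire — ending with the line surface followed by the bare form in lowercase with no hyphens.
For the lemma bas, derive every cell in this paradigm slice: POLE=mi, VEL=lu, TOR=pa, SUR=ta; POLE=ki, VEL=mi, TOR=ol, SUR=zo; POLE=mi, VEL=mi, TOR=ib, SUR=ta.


cell POLE=mi, VEL=lu, TOR=pa, SUR=ta:
underlying: ul-bas-ta-ro-nr
1. f -> v, k -> g, p -> b, s -> z, t -> d / _ Z: no change
2. 0 -> a / C _ C #: inserts after position(s) 10: ulbastaronar
surface: ulbastaronar

cell POLE=ki, VEL=mi, TOR=ol, SUR=zo:
underlying: np-bas-ne-vu-gi
1. f -> v, k -> g, p -> b, s -> z, t -> d / _ Z: fires at position(s) 2: nbbasnevugi
2. 0 -> a / C _ C #: no change
surface: nbbasnevugi

cell POLE=mi, VEL=mi, TOR=ib, SUR=ta:
underlying: np-bas-mo-ro-nr
1. f -> v, k -> g, p -> b, s -> z, t -> d / _ Z: fires at position(s) 2: nbbasmoronr
2. 0 -> a / C _ C #: inserts after position(s) 10: nbbasmoronar
surface: nbbasmoronar


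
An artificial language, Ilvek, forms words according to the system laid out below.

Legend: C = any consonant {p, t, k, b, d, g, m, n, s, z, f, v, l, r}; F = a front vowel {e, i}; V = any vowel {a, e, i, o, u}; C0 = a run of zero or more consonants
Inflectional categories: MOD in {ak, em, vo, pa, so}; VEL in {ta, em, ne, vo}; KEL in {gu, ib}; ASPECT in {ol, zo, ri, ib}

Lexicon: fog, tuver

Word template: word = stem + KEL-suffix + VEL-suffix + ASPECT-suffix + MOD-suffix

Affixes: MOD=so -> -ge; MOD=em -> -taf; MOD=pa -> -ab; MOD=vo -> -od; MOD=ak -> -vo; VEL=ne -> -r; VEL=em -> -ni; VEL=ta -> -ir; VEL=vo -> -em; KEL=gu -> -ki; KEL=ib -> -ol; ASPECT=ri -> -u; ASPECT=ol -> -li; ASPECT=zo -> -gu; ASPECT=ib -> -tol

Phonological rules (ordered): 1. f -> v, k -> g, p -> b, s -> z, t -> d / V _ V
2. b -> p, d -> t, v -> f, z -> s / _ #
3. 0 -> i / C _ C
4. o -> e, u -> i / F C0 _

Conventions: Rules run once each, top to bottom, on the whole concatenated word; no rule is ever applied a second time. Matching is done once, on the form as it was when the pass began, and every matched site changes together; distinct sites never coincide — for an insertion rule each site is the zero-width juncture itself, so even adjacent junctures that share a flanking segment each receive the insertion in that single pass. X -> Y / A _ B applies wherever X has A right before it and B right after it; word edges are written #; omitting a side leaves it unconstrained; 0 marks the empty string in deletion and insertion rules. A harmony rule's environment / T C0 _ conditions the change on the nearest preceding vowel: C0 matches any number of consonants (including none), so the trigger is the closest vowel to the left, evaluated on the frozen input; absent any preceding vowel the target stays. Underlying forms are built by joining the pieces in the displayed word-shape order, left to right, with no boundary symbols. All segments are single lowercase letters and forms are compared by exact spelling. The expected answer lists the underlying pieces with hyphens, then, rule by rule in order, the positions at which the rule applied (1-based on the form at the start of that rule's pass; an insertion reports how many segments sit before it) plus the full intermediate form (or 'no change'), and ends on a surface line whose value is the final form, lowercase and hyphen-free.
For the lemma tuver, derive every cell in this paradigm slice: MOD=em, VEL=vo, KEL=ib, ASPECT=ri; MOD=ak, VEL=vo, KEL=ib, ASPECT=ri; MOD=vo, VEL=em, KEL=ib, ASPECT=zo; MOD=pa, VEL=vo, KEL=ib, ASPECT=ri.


cell MOD=em, VEL=vo, KEL=ib, ASPECT=ri:
underlying: tuver-ol-em-u-taf
1. f -> v, k -> g, p -> b, s -> z, t -> d / V _ V: fires at position(s) 11: tuverolemudaf
2. b -> p, d -> t, v -> f, z -> s / _ #: no change
3. 0 -> i / C _ C: no change
4. o -> e, u -> i / F C0 _: fires at position(s) 6, 10: tuverelemidaf
surface: tuverelemidaf

cell MOD=ak, VEL=vo, KEL=ib, ASPECT=ri:
underlying: tuver-ol-em-u-vo
1. f -> v, k -> g, p -> b, s -> z, t -> d / V _ V: no change
2. b -> p, d -> t, v -> f, z -> s / _ #: no change
3. 0 -> i / C _ C: no change
4. o -> e, u -> i / F C0 _: fires at position(s) 6, 10: tuverelemivo
surface: tuverelemivo

cell MOD=vo, VEL=em, KEL=ib, ASPECT=zo:
underlying: tuver-ol-ni-gu-od
1. f -> v, k -> g, p -> b, s -> z, t -> d / V _ V: no change
2. b -> p, d -> t, v -> f, z -> s / _ #: fires at position(s) 13: tuverolniguot
3. 0 -> i / C _ C: inserts after position(s) 7: tuveroliniguot
4. o -> e, u -> i / F C0 _: fires at position(s) 6, 12: tuverelinigiot
surface: tuverelinigiot

cell MOD=pa, VEL=vo, KEL=ib, ASPECT=ri:
underlying: tuver-ol-em-u-ab
1. f -> v, k -> g, p -> b, s -> z, t -> d / V _ V: no change
2. b -> p, d -> t, v -> f, z -> s / _ #: fires at position(s) 12: tuverolemuap
3. 0 -> i / C _ C: no change
4. o -> e, u -> i / F C0 _: fires at position(s) 6, 10: tuverelemiap
surface: tuverelemiap


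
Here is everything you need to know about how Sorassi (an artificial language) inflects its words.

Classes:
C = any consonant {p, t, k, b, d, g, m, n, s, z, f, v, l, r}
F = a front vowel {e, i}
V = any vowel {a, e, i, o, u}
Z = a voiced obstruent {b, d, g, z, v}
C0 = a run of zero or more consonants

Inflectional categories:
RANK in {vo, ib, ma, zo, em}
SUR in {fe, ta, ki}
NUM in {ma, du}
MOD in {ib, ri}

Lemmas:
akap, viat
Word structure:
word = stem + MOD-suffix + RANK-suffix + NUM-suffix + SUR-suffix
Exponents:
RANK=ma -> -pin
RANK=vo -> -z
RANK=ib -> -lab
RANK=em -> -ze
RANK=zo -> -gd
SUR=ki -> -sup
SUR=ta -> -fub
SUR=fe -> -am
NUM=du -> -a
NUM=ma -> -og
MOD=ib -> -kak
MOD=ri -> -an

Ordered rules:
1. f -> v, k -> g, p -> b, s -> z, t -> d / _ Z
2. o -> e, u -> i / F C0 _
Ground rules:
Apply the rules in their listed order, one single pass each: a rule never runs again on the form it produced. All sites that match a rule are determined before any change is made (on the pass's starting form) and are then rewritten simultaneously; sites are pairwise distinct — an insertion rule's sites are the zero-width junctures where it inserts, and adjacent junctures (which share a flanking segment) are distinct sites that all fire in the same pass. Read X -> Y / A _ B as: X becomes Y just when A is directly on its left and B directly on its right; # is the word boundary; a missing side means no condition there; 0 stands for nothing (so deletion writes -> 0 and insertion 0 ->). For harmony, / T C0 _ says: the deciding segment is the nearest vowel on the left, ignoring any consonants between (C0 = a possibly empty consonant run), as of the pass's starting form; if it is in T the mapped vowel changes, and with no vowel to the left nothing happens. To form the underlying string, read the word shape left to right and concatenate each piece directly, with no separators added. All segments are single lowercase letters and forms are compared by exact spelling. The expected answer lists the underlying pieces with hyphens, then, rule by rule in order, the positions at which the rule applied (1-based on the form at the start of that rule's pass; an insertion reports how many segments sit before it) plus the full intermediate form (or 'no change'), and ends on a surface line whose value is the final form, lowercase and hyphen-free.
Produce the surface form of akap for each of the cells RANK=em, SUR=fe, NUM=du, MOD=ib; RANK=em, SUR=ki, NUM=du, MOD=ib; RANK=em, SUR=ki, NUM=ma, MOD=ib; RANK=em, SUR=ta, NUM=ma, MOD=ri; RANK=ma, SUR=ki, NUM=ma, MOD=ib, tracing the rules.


cell RANK=em, SUR=fe, NUM=du, MOD=ib:
underlying: akap-kak-ze-a-am
1. f -> v, k -> g, p -> b, s -> z, t -> d / _ Z: fires at position(s) 7: akapkagzeaam
2. o -> e, u -> i / F C0 _: no change
surface: akapkagzeaam

cell RANK=em, SUR=ki, NUM=du, MOD=ib:
underlying: akap-kak-ze-a-sup
1. f -> v, k -> g, p -> b, s -> z, t -> d / _ Z: fires at position(s) 7: akapkagzeasup
2. o -> e, u -> i / F C0 _: no change
surface: akapkagzeasup

cell RANK=em, SUR=ki, NUM=ma, MOD=ib:
underlying: akap-kak-ze-og-sup
1. f -> v, k -> g, p -> b, s -> z, t -> d / _ Z: fires at position(s) 7: akapkagzeogsup
2. o -> e, u -> i / F C0 _: fires at position(s) 10: akapkagzeegsup
surface: akapkagzeegsup

cell RANK=em, SUR=ta, NUM=ma, MOD=ri:
underlying: akap-an-ze-og-fub
1. f -> v, k -> g, p -> b, s -> z, t -> d / _ Z: no change
2. o -> e, u -> i / F C0 _: fires at position(s) 9: akapanzeegfub
surface: akapanzeegfub

cell RANK=ma, SUR=ki, NUM=ma, MOD=ib:
underlying: akap-kak-pin-og-sup
1. f -> v, k -> g, p -> b, s -> z, t -> d / _ Z: no change
2. o -> e, u -> i / F C0 _: fires at position(s) 11: akapkakpinegsup
surface: akapkakpinegsup


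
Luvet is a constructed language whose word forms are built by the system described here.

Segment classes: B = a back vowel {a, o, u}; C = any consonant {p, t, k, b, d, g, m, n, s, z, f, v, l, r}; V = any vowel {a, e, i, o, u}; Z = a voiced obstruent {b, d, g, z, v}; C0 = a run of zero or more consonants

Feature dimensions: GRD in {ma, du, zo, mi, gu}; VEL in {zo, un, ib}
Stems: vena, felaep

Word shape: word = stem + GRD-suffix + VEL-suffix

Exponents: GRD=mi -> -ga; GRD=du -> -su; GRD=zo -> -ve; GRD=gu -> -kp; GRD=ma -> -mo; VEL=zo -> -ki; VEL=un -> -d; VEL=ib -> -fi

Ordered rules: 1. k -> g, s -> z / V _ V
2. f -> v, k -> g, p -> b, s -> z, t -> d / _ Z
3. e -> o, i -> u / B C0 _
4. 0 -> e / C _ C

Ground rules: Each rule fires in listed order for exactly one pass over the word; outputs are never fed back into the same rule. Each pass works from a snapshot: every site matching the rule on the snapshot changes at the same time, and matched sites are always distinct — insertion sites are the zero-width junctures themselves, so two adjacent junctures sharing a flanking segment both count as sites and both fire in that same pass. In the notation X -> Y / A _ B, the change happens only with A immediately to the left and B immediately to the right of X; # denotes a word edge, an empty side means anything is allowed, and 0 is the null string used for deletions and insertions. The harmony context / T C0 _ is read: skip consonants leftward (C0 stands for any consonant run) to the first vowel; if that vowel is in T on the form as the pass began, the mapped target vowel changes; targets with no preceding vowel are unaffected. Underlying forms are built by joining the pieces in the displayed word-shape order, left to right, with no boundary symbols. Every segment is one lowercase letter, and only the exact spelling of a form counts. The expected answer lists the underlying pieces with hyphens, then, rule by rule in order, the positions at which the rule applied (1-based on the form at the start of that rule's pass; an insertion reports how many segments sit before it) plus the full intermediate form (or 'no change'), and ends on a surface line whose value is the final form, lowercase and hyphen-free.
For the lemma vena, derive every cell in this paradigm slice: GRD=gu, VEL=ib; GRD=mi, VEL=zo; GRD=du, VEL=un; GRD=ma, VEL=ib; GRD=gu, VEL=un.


cell GRD=gu, VEL=ib:
underlying: vena-kp-fi
1. k -> g, s -> z / V _ V: no change
2. f -> v, k -> g, p -> b, s -> z, t -> d / _ Z: no change
3. e -> o, i -> u / B C0 _: fires at position(s) 8: venakpfu
4. 0 -> e / C _ C: inserts after position(s) 5, 6: venakepefu
surface: venakepefu

cell GRD=mi, VEL=zo:
underlying: vena-ga-ki
1. k -> g, s -> z / V _ V: fires at position(s) 7: venagagi
2. f -> v, k -> g, p -> b, s -> z, t -> d / _ Z: no change
3. e -> o, i -> u / B C0 _: fires at position(s) 8: venagagu
4. 0 -> e / C _ C: no change
surface: venagagu

cell GRD=du, VEL=un:
underlying: vena-su-d
1. k -> g, s -> z / V _ V: fires at position(s) 5: venazud
2. f -> v, k -> g, p -> b, s -> z, t -> d / _ Z: no change
3. e -> o, i -> u / B C0 _: no change
4. 0 -> e / C _ C: no change
surface: venazud

cell GRD=ma, VEL=ib:
underlying: vena-mo-fi
1. k -> g, s -> z / V _ V: no change
2. f -> v, k -> g, p -> b, s -> z, t -> d / _ Z: no change
3. e -> o, i -> u / B C0 _: fires at position(s) 8: venamofu
4. 0 -> e / C _ C: no change
surface: venamofu

cell GRD=gu, VEL=un:
underlying: vena-kp-d
1. k -> g, s -> z / V _ V: no change
2. f -> v, k -> g, p -> b, s -> z, t -> d / _ Z: fires at position(s) 6: venakbd
3. e -> o, i -> u / B C0 _: no change
4. 0 -> e / C _ C: inserts after position(s) 5, 6: venakebed
surface: venakebed


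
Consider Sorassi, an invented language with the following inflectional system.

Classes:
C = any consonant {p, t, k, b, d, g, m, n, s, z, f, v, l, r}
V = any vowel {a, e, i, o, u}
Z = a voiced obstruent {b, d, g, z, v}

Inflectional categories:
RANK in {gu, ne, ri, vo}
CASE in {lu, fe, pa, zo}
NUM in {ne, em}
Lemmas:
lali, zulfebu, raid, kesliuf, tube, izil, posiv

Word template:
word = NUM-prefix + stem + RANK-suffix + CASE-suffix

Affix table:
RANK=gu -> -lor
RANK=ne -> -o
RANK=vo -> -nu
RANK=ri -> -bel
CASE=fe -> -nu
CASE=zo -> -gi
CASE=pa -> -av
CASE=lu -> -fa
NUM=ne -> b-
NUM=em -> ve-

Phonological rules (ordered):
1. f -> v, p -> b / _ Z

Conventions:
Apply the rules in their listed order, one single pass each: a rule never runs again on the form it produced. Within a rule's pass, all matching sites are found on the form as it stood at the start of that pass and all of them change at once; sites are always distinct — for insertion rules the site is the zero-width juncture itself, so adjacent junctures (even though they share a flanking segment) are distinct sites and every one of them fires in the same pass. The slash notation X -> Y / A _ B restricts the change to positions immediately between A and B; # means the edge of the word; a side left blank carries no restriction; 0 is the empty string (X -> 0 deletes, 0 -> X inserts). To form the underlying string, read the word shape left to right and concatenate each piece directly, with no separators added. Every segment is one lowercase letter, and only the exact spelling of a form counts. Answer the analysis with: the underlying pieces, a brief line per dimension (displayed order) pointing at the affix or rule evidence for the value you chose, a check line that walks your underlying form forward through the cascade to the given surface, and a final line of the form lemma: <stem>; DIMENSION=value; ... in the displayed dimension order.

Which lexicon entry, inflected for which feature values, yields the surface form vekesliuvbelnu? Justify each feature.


underlying: ve-kesliuf-bel-nu
RANK=ri - signalled by the affix -bel
CASE=fe - signalled by the affix -nu
NUM=em - signalled by the affix ve-
check: vekesliufbelnu -> vekesliuvbelnu
lemma: kesliuf; RANK=ri; CASE=fe; NUM=em


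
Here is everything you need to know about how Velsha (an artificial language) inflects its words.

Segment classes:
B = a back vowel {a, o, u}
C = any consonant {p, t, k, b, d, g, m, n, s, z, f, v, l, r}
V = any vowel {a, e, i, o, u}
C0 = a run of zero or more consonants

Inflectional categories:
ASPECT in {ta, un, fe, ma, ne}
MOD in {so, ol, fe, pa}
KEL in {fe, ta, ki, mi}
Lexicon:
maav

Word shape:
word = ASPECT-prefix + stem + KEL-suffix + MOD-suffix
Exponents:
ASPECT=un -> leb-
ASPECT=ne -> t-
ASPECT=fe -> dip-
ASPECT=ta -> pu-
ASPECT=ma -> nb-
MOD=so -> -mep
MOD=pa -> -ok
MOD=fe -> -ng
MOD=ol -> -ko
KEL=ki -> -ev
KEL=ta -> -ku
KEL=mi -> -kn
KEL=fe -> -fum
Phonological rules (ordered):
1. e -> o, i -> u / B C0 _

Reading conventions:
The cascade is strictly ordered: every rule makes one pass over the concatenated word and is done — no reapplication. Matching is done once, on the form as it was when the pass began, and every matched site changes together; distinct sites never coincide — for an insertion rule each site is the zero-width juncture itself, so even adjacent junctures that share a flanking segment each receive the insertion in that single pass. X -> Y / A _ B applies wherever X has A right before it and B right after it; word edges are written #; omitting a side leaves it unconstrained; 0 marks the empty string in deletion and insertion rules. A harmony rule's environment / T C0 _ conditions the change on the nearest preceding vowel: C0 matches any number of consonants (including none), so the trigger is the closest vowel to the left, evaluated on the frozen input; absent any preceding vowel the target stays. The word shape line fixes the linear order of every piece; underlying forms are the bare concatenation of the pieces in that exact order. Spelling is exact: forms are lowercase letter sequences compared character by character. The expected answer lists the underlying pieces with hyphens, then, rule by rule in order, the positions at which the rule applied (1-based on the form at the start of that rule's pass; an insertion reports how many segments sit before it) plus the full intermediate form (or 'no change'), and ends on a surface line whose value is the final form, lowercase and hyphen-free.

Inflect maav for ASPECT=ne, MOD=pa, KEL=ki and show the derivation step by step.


underlying: t-maav-ev-ok
1. e -> o, i -> u / B C0 _: fires at position(s) 6: tmaavovok
surface: tmaavovok


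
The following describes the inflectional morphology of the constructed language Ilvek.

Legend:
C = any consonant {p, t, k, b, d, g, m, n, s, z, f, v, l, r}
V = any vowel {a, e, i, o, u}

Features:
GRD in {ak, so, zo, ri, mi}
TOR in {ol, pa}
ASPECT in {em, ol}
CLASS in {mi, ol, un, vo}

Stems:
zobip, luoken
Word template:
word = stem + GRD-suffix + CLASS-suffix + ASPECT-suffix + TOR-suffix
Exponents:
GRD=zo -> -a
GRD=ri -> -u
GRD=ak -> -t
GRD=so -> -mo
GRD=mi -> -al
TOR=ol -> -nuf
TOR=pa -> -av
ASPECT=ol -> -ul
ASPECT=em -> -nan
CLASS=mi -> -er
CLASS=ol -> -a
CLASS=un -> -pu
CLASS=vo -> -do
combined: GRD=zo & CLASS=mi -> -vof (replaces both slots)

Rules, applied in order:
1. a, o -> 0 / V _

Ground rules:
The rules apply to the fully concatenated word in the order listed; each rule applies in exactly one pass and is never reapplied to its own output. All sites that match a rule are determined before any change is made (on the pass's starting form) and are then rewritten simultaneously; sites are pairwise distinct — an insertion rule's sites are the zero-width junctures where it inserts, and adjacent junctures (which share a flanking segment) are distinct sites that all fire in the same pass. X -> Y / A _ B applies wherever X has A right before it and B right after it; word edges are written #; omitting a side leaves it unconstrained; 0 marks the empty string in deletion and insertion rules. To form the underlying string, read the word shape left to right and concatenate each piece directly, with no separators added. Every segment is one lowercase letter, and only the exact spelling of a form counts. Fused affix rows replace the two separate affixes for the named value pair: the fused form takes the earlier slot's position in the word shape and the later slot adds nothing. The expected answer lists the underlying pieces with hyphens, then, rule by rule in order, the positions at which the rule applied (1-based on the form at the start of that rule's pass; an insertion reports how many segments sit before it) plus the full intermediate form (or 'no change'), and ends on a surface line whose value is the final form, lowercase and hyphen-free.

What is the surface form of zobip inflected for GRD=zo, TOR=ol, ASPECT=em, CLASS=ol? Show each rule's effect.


underlying: zobip-a-a-nan-nuf
1. a, o -> 0 / V _: fires at position(s) 7: zobipanannuf
surface: zobipanannuf


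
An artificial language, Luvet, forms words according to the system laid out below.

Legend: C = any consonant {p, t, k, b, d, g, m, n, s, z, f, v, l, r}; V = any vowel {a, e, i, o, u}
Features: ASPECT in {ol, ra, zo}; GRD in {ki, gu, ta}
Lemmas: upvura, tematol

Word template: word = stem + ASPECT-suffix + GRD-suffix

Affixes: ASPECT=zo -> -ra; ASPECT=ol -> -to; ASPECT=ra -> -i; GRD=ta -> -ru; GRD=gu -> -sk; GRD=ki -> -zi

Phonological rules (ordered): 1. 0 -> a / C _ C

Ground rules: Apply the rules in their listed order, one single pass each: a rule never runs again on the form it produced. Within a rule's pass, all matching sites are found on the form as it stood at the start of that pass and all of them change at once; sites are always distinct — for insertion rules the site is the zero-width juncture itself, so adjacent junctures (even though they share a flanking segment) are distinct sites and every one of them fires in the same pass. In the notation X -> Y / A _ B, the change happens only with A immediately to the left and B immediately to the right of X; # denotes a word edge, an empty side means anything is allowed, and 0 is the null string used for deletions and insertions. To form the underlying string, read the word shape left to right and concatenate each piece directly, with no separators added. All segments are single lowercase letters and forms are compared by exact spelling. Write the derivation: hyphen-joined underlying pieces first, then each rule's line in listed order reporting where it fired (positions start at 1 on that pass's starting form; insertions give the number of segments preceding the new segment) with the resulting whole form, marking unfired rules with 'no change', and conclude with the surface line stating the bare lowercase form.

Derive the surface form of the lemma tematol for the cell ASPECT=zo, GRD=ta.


underlying: tematol-ra-ru
1. 0 -> a / C _ C: inserts after position(s) 7: tematolararu
surface: tematolararu


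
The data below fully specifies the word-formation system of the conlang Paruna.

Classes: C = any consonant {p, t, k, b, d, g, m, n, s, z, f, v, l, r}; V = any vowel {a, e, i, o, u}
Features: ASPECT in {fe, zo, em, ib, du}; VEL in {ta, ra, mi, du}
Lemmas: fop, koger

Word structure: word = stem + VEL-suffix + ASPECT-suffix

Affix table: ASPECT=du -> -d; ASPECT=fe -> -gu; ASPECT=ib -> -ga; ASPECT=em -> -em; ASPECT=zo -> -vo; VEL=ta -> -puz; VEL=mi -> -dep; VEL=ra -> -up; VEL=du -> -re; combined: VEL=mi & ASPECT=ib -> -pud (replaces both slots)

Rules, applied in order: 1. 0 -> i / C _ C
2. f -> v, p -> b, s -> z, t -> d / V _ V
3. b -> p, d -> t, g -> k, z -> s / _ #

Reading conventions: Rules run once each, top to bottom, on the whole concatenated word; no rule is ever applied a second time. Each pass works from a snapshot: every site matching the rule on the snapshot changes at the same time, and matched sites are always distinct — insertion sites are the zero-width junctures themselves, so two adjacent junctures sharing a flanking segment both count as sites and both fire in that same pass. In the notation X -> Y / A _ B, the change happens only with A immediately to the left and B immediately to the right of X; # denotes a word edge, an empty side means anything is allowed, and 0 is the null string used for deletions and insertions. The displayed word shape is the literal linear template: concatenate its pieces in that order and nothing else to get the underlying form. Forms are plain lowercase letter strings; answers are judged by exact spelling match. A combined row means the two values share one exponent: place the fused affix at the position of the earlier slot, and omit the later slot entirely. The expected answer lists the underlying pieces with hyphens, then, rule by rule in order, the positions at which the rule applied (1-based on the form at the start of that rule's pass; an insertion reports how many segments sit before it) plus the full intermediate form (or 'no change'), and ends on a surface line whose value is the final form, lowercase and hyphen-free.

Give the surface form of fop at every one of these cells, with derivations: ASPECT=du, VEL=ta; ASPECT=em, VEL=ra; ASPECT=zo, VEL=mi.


cell ASPECT=du, VEL=ta:
underlying: fop-puz-d
1. 0 -> i / C _ C: inserts after position(s) 3, 6: fopipuzid
2. f -> v, p -> b, s -> z, t -> d / V _ V: fires at position(s) 3, 5: fobibuzid
3. b -> p, d -> t, g -> k, z -> s / _ #: fires at position(s) 9: fobibuzit
surface: fobibuzit

cell ASPECT=em, VEL=ra:
underlying: fop-up-em
1. 0 -> i / C _ C: no change
2. f -> v, p -> b, s -> z, t -> d / V _ V: fires at position(s) 3, 5: fobubem
3. b -> p, d -> t, g -> k, z -> s / _ #: no change
surface: fobubem

cell ASPECT=zo, VEL=mi:
underlying: fop-dep-vo
1. 0 -> i / C _ C: inserts after position(s) 3, 6: fopidepivo
2. f -> v, p -> b, s -> z, t -> d / V _ V: fires at position(s) 3, 7: fobidebivo
3. b -> p, d -> t, g -> k, z -> s / _ #: no change
surface: fobidebivo


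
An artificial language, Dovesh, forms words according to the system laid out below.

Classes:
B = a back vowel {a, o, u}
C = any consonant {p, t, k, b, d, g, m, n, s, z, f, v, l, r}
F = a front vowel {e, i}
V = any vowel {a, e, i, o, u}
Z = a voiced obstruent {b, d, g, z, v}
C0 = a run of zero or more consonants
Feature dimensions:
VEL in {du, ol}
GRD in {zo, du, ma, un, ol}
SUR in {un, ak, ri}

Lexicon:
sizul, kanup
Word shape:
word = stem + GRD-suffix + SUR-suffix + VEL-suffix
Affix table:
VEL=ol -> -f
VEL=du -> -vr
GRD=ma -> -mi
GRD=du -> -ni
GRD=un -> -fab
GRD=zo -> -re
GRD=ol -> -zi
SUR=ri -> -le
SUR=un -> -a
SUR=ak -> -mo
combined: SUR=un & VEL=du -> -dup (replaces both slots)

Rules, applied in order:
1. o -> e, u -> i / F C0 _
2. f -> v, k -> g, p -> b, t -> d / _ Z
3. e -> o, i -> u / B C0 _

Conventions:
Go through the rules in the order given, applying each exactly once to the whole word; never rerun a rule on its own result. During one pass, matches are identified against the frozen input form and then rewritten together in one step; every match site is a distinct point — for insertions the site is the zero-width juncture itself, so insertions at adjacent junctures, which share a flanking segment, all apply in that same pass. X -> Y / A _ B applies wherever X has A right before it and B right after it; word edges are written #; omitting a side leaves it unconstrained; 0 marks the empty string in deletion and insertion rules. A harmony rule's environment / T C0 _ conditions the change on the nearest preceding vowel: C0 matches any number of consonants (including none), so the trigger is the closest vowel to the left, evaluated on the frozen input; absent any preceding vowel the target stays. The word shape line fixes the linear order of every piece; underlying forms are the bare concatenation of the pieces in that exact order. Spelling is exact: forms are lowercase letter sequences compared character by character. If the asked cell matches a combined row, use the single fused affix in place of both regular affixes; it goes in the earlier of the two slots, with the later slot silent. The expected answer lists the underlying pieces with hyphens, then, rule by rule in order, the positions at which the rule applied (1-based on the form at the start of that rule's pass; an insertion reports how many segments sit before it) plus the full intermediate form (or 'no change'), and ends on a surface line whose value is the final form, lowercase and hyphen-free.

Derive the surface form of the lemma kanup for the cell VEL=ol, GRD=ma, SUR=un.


underlying: kanup-mi-a-f
1. o -> e, u -> i / F C0 _: no change
2. f -> v, k -> g, p -> b, t -> d / _ Z: no change
3. e -> o, i -> u / B C0 _: fires at position(s) 7: kanupmuaf
surface: kanupmuaf


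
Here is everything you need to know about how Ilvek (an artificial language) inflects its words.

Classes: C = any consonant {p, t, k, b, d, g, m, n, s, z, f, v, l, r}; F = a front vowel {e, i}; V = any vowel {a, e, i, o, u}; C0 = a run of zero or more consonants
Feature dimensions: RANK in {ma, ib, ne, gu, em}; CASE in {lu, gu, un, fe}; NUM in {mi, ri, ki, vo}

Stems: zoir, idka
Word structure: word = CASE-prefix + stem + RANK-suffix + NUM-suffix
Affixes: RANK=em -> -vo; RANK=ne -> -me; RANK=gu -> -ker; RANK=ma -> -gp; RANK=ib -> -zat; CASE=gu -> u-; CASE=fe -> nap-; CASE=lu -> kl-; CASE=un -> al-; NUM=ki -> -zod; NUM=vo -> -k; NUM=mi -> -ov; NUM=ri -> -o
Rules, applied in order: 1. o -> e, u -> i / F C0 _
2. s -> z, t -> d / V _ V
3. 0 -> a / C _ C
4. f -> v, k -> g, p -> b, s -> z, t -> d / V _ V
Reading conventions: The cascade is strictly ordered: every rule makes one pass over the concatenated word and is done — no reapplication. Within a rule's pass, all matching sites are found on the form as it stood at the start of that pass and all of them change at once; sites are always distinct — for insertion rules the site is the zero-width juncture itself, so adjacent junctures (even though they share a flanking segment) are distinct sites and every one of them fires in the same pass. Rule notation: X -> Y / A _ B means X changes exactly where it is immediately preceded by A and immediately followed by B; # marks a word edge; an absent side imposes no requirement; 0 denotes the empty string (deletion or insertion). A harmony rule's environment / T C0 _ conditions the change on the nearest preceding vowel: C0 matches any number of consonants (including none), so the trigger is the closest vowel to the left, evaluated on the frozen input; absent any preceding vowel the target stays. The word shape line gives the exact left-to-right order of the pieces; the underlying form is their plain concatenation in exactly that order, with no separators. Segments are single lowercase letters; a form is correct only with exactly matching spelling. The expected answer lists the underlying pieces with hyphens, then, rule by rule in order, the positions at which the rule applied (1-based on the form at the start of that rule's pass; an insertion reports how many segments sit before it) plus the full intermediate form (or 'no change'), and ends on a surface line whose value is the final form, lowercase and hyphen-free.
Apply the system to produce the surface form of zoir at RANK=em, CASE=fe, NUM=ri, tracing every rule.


underlying: nap-zoir-vo-o
1. o -> e, u -> i / F C0 _: fires at position(s) 9: napzoirveo
2. s -> z, t -> d / V _ V: no change
3. 0 -> a / C _ C: inserts after position(s) 3, 7: napazoiraveo
4. f -> v, k -> g, p -> b, s -> z, t -> d / V _ V: fires at position(s) 3: nabazoiraveo
surface: nabazoiraveo


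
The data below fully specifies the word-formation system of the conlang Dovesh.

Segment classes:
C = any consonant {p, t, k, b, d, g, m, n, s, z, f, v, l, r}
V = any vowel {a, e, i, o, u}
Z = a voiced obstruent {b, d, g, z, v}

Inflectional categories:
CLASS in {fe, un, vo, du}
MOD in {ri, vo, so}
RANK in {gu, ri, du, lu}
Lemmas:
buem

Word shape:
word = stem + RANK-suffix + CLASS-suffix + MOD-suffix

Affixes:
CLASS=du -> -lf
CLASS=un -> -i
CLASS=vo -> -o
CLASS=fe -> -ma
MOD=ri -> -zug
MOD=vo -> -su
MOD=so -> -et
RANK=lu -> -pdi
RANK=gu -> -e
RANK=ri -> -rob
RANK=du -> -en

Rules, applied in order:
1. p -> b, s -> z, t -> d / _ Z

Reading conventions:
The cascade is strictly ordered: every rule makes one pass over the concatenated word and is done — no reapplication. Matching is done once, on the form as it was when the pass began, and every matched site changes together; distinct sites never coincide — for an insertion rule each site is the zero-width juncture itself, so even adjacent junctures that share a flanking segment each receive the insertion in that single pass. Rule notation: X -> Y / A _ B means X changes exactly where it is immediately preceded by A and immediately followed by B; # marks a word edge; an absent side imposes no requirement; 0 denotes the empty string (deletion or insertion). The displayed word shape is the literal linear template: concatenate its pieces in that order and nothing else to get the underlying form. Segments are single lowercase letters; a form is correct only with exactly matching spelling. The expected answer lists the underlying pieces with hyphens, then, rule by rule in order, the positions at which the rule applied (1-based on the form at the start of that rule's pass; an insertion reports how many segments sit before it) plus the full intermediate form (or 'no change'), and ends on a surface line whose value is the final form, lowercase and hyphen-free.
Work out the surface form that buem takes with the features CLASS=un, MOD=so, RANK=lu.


underlying: buem-pdi-i-et
1. p -> b, s -> z, t -> d / _ Z: fires at position(s) 5: buembdiiet
surface: buembdiiet
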